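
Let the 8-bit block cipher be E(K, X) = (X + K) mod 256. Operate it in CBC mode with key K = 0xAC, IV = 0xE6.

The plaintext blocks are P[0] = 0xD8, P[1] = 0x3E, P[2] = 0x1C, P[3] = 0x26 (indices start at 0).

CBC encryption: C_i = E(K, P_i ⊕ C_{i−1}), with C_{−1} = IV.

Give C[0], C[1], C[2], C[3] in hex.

C[0] = 0xEA, C[1] = 0x80, C[2] = 0x48, C[3] = 0x1A

C[0]: P[0] ⊕ 0xE6 = 0x3E; E(K, 0x3E) = 0xEA.
C[1]: P[1] ⊕ 0xEA = 0xD4; E(K, 0xD4) = 0x80.
C[2]: P[2] ⊕ 0x80 = 0x9C; E(K, 0x9C) = 0x48.
C[3]: P[3] ⊕ 0x48 = 0x6E; E(K, 0x6E) = 0x1A.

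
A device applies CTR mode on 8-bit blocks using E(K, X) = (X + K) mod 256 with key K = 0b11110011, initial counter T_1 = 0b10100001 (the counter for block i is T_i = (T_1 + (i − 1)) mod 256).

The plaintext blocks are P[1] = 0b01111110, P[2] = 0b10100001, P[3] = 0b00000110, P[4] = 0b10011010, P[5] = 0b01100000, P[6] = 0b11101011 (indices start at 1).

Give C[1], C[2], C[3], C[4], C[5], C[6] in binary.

CTR encryption: S_i = E(K, T_i) where T_i is the counter for block i; C_i = P_i ⊕ S_i.
C[1]: T = 0b10100001, S = E(K, T) = 0b10010100; 0b01111110 ⊕ 0b10010100 = 0b11101010.
C[2]: T = 0b10100010, S = E(K, T) = 0b10010101; 0b10100001 ⊕ 0b10010101 = 0b00110100.
C[3]: T = 0b10100011, S = E(K, T) = 0b10010110; 0b00000110 ⊕ 0b10010110 = 0b10010000.
C[4]: T = 0b10100100, S = E(K, T) = 0b10010111; 0b10011010 ⊕ 0b10010111 = 0b00001101.
C[5]: T = 0b10100101, S = E(K, T) = 0b10011000; 0b01100000 ⊕ 0b10011000 = 0b11111000.
C[6]: T = 0b10100110, S = E(K, T) = 0b10011001; 0b11101011 ⊕ 0b10011001 = 0b01110010.

C[1] = 0b11101010, C[2] = 0b00110100, C[3] = 0b10010000, C[4] = 0b00001101, C[5] = 0b11111000, C[6] = 0b01110010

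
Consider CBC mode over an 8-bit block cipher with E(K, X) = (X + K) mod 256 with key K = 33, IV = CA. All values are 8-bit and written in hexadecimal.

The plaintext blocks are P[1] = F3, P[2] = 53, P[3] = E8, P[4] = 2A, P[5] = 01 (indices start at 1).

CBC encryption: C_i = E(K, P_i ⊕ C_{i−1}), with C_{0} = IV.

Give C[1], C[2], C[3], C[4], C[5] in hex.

C[1]: P[1] ⊕ CA = 39; E(K, 39) = 6C.
C[2]: P[2] ⊕ 6C = 3F; E(K, 3F) = 72.
C[3]: P[3] ⊕ 72 = 9A; E(K, 9A) = CD.
C[4]: P[4] ⊕ CD = E7; E(K, E7) = 1A.
C[5]: P[5] ⊕ 1A = 1B; E(K, 1B) = 4E.

C[1] = 6C, C[2] = 72, C[3] = CD, C[4] = 1A, C[5] = 4E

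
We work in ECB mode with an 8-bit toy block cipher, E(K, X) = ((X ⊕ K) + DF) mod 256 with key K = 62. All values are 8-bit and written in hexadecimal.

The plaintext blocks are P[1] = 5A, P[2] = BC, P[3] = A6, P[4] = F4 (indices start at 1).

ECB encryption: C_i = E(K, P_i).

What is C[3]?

C[3] = A3

C[3]: E(K, A6) = A3.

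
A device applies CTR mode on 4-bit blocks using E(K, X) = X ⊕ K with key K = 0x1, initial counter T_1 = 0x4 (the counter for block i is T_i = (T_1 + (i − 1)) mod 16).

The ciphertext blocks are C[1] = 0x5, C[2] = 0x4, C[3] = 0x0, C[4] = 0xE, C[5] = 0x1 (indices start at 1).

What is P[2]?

P[2] = 0x0

CTR decryption: S_i = E(K, T_i) where T_i is the counter for block i; P_i = C_i ⊕ S_i.
P[2]: T = 0x5, S = E(K, T) = 0x4; 0x4 ⊕ 0x4 = 0x0.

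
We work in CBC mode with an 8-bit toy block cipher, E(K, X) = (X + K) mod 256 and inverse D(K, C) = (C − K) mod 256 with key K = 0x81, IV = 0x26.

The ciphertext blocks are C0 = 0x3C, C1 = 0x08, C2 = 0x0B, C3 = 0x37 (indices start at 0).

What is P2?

CBC decryption: P_i = D(K, C_i) ⊕ C_{i−1}, with C_{−1} = IV.
P2: D(K, 0x0B) = 0x8A; 0x8A ⊕ 0x08 = 0x82.

P2 = 0x82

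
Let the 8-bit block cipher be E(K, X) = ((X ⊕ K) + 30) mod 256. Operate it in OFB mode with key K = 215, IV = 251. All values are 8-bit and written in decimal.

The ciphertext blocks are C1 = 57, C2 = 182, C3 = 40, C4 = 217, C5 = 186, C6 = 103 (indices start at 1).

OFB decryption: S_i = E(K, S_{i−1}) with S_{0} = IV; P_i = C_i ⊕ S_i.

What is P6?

P1: S = E(K, 251) = 74; 57 ⊕ 74 = 115.
P2: S = E(K, 74) = 187; 182 ⊕ 187 = 13.
P3: S = E(K, 187) = 138; 40 ⊕ 138 = 162.
P4: S = E(K, 138) = 123; 217 ⊕ 123 = 162.
P5: S = E(K, 123) = 202; 186 ⊕ 202 = 112.
P6: S = E(K, 202) = 59; 103 ⊕ 59 = 92.

P6 = 92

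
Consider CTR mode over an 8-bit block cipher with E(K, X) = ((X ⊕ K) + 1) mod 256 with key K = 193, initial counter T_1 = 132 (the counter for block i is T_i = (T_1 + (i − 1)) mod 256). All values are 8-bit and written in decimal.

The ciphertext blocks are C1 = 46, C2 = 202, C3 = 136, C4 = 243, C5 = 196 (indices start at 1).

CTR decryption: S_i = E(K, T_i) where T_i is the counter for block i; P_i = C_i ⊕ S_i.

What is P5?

P5: T = 136, S = E(K, T) = 74; 196 ⊕ 74 = 142.

P5 = 142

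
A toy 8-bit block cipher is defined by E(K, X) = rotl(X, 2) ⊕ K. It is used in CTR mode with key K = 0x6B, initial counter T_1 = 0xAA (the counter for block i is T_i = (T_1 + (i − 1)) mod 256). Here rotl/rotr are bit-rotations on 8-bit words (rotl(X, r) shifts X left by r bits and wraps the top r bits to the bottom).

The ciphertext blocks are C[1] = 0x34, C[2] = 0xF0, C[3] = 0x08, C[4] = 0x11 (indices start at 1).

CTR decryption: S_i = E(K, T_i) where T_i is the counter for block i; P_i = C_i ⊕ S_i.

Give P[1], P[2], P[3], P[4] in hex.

P[1]: T = 0xAA, S = E(K, T) = 0xC1; 0x34 ⊕ 0xC1 = 0xF5.
P[2]: T = 0xAB, S = E(K, T) = 0xC5; 0xF0 ⊕ 0xC5 = 0x35.
P[3]: T = 0xAC, S = E(K, T) = 0xD9; 0x08 ⊕ 0xD9 = 0xD1.
P[4]: T = 0xAD, S = E(K, T) = 0xDD; 0x11 ⊕ 0xDD = 0xCC.

P[1] = 0xF5, P[2] = 0x35, P[3] = 0xD1, P[4] = 0xCC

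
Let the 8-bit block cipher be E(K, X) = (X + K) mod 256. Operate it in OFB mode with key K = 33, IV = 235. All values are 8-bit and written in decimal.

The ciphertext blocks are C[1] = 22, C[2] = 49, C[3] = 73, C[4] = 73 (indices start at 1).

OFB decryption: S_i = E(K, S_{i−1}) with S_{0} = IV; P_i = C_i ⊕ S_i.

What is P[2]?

P[2] = 28

P[1]: S = E(K, 235) = 12; 22 ⊕ 12 = 26.
P[2]: S = E(K, 12) = 45; 49 ⊕ 45 = 28.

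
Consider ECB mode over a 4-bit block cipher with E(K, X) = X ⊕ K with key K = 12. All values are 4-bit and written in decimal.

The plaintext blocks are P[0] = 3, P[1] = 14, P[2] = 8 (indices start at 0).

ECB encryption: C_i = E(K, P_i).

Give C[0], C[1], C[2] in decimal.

C[0] = 15, C[1] = 2, C[2] = 4

C[0]: E(K, 3) = 15.
C[1]: E(K, 14) = 2.
C[2]: E(K, 8) = 4.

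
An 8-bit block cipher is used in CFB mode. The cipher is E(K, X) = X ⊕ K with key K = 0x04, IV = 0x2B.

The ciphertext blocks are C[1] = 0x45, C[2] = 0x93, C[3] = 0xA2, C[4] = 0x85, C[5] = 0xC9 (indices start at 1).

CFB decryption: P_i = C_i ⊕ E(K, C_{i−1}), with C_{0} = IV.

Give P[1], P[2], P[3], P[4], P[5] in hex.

P[1]: E(K, 0x2B) = 0x2F; 0x45 ⊕ 0x2F = 0x6A.
P[2]: E(K, 0x45) = 0x41; 0x93 ⊕ 0x41 = 0xD2.
P[3]: E(K, 0x93) = 0x97; 0xA2 ⊕ 0x97 = 0x35.
P[4]: E(K, 0xA2) = 0xA6; 0x85 ⊕ 0xA6 = 0x23.
P[5]: E(K, 0x85) = 0x81; 0xC9 ⊕ 0x81 = 0x48.

P[1] = 0x6A, P[2] = 0xD2, P[3] = 0x35, P[4] = 0x23, P[5] = 0x48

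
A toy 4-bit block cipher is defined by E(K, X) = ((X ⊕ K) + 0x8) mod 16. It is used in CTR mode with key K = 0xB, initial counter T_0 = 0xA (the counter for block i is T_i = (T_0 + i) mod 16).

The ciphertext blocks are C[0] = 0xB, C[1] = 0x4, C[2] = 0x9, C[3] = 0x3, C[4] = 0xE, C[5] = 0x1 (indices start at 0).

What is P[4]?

CTR decryption: S_i = E(K, T_i) where T_i is the counter for block i; P_i = C_i ⊕ S_i.
P[4]: T = 0xE, S = E(K, T) = 0xD; 0xE ⊕ 0xD = 0x3.

P[4] = 0x3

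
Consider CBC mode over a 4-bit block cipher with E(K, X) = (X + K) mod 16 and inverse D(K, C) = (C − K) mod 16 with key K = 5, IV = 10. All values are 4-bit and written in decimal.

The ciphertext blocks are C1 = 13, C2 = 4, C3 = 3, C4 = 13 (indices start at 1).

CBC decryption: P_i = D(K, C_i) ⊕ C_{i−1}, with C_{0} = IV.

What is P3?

P3 = 10

P3: D(K, 3) = 14; 14 ⊕ 4 = 10.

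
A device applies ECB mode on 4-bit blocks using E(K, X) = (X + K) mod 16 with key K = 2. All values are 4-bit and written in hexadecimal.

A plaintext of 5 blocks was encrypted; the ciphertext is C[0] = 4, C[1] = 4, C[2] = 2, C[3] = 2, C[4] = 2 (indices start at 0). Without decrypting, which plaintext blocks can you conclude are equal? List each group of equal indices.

ECB encrypts each block independently with the same key, so equal ciphertext blocks imply equal plaintext blocks.
C[0] = C[1] = 4, so P[0] = P[1].
C[2] = C[3] = C[4] = 2, so P[2] = P[3] = P[4].

P[0] = P[1]; P[2] = P[3] = P[4]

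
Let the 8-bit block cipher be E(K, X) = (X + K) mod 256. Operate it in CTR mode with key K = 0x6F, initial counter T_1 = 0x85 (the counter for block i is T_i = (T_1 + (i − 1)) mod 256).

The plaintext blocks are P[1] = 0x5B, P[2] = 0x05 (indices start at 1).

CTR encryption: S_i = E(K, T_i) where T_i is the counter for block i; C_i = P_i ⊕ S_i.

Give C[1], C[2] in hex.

C[1]: T = 0x85, S = E(K, T) = 0xF4; 0x5B ⊕ 0xF4 = 0xAF.
C[2]: T = 0x86, S = E(K, T) = 0xF5; 0x05 ⊕ 0xF5 = 0xF0.

C[1] = 0xAF, C[2] = 0xF0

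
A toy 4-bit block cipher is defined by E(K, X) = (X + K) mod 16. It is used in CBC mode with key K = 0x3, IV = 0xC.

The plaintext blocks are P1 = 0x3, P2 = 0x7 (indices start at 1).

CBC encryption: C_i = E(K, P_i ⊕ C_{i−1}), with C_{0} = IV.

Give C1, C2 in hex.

C1: P1 ⊕ 0xC = 0xF; E(K, 0xF) = 0x2.
C2: P2 ⊕ 0x2 = 0x5; E(K, 0x5) = 0x8.

C1 = 0x2, C2 = 0x8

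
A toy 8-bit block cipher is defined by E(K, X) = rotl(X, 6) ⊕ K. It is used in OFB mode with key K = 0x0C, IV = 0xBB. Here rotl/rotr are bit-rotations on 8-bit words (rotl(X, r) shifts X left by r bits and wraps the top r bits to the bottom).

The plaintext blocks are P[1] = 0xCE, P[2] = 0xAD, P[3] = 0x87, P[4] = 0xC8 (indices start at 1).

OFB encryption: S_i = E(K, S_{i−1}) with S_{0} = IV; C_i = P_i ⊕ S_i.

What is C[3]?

C[3] = 0xA6

C[1]: S = E(K, 0xBB) = 0xE2; 0xCE ⊕ 0xE2 = 0x2C.
C[2]: S = E(K, 0xE2) = 0xB4; 0xAD ⊕ 0xB4 = 0x19.
C[3]: S = E(K, 0xB4) = 0x21; 0x87 ⊕ 0x21 = 0xA6.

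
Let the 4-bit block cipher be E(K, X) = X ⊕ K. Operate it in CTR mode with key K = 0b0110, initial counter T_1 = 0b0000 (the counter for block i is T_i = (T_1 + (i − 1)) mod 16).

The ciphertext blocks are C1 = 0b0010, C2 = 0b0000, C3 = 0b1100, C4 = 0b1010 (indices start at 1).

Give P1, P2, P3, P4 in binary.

P1 = 0b0100, P2 = 0b0111, P3 = 0b1000, P4 = 0b1111

CTR decryption: S_i = E(K, T_i) where T_i is the counter for block i; P_i = C_i ⊕ S_i.
P1: T = 0b0000, S = E(K, T) = 0b0110; 0b0010 ⊕ 0b0110 = 0b0100.
P2: T = 0b0001, S = E(K, T) = 0b0111; 0b0000 ⊕ 0b0111 = 0b0111.
P3: T = 0b0010, S = E(K, T) = 0b0100; 0b1100 ⊕ 0b0100 = 0b1000.
P4: T = 0b0011, S = E(K, T) = 0b0101; 0b1010 ⊕ 0b0101 = 0b1111.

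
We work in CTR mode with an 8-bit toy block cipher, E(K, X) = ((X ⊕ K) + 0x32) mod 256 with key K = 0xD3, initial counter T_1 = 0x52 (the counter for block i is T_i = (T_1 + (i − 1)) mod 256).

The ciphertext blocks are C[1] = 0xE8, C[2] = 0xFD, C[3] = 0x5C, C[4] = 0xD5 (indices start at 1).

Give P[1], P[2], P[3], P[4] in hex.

P[1] = 0x5B, P[2] = 0x4F, P[3] = 0xE5, P[4] = 0x6D

CTR decryption: S_i = E(K, T_i) where T_i is the counter for block i; P_i = C_i ⊕ S_i.
P[1]: T = 0x52, S = E(K, T) = 0xB3; 0xE8 ⊕ 0xB3 = 0x5B.
P[2]: T = 0x53, S = E(K, T) = 0xB2; 0xFD ⊕ 0xB2 = 0x4F.
P[3]: T = 0x54, S = E(K, T) = 0xB9; 0x5C ⊕ 0xB9 = 0xE5.
P[4]: T = 0x55, S = E(K, T) = 0xB8; 0xD5 ⊕ 0xB8 = 0x6D.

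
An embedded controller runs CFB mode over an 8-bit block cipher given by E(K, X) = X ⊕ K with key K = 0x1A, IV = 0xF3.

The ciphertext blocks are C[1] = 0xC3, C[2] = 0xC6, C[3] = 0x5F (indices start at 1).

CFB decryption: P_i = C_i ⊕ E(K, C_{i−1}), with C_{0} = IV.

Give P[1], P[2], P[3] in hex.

P[1] = 0x2A, P[2] = 0x1F, P[3] = 0x83

P[1]: E(K, 0xF3) = 0xE9; 0xC3 ⊕ 0xE9 = 0x2A.
P[2]: E(K, 0xC3) = 0xD9; 0xC6 ⊕ 0xD9 = 0x1F.
P[3]: E(K, 0xC6) = 0xDC; 0x5F ⊕ 0xDC = 0x83.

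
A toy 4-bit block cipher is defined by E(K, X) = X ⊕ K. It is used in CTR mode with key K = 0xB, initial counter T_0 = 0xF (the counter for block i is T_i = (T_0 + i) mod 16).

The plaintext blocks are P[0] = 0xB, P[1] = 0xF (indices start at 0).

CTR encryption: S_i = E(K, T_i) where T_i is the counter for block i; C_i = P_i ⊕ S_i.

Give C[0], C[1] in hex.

C[0]: T = 0xF, S = E(K, T) = 0x4; 0xB ⊕ 0x4 = 0xF.
C[1]: T = 0x0, S = E(K, T) = 0xB; 0xF ⊕ 0xB = 0x4.

C[0] = 0xF, C[1] = 0x4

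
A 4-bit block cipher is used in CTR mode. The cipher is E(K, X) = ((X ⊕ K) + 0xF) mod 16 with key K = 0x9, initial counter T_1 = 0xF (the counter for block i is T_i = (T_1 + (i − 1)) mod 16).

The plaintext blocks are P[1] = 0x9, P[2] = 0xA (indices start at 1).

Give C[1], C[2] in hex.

C[1] = 0xC, C[2] = 0x2

CTR encryption: S_i = E(K, T_i) where T_i is the counter for block i; C_i = P_i ⊕ S_i.
C[1]: T = 0xF, S = E(K, T) = 0x5; 0x9 ⊕ 0x5 = 0xC.
C[2]: T = 0x0, S = E(K, T) = 0x8; 0xA ⊕ 0x8 = 0x2.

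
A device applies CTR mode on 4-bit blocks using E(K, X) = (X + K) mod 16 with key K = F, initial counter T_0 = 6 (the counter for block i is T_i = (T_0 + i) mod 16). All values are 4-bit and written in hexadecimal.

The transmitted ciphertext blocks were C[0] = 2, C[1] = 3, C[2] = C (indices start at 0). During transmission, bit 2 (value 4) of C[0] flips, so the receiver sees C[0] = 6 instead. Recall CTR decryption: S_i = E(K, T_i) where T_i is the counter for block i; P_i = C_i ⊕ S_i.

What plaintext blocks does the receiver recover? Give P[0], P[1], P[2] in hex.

P[0] = 3, P[1] = 5, P[2] = B

Only C[0] changed, to 6. In CTR, a change in C_i flips the same bit in P_i only; the keystream is unaffected. Decrypting the received ciphertext:
P[0]: T = 6, S = E(K, T) = 5; 6 ⊕ 5 = 3.
P[1]: T = 7, S = E(K, T) = 6; 3 ⊕ 6 = 5.
P[2]: T = 8, S = E(K, T) = 7; C ⊕ 7 = B.
Blocks that differ from the original plaintext: P[0].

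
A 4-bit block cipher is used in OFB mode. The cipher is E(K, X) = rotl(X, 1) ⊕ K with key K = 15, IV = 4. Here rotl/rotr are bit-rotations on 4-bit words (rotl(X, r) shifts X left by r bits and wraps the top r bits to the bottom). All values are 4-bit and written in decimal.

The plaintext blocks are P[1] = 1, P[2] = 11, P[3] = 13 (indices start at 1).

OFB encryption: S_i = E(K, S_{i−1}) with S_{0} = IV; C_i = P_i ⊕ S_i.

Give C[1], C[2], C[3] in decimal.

C[1] = 6, C[2] = 10, C[3] = 0

C[1]: S = E(K, 4) = 7; 1 ⊕ 7 = 6.
C[2]: S = E(K, 7) = 1; 11 ⊕ 1 = 10.
C[3]: S = E(K, 1) = 13; 13 ⊕ 13 = 0.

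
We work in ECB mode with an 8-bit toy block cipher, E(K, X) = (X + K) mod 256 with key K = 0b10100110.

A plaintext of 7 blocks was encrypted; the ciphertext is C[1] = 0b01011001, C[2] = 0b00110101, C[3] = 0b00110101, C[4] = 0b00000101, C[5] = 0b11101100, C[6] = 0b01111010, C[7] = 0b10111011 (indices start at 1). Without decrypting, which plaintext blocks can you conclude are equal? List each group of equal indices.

ECB encrypts each block independently with the same key, so equal ciphertext blocks imply equal plaintext blocks.
C[2] = C[3] = 0b00110101, so P[2] = P[3].

P[2] = P[3]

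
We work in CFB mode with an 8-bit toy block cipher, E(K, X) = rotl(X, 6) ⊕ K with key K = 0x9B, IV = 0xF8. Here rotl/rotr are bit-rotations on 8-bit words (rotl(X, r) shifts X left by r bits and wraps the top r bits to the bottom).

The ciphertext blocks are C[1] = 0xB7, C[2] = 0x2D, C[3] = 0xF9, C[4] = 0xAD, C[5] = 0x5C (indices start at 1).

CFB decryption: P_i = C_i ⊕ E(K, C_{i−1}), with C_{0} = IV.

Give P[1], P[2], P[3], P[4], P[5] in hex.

P[1] = 0x12, P[2] = 0x5B, P[3] = 0x29, P[4] = 0x48, P[5] = 0xAC

P[1]: E(K, 0xF8) = 0xA5; 0xB7 ⊕ 0xA5 = 0x12.
P[2]: E(K, 0xB7) = 0x76; 0x2D ⊕ 0x76 = 0x5B.
P[3]: E(K, 0x2D) = 0xD0; 0xF9 ⊕ 0xD0 = 0x29.
P[4]: E(K, 0xF9) = 0xE5; 0xAD ⊕ 0xE5 = 0x48.
P[5]: E(K, 0xAD) = 0xF0; 0x5C ⊕ 0xF0 = 0xAC.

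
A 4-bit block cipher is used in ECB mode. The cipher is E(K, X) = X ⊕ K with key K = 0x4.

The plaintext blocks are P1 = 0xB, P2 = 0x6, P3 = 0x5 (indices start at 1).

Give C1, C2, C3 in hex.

C1 = 0xF, C2 = 0x2, C3 = 0x1

ECB encryption: C_i = E(K, P_i).
C1: E(K, 0xB) = 0xF.
C2: E(K, 0x6) = 0x2.
C3: E(K, 0x5) = 0x1.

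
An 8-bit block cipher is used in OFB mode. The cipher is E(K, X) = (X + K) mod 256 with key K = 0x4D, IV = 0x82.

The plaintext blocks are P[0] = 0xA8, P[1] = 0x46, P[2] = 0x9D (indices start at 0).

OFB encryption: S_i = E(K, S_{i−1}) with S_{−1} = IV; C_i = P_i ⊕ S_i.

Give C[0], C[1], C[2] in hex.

C[0]: S = E(K, 0x82) = 0xCF; 0xA8 ⊕ 0xCF = 0x67.
C[1]: S = E(K, 0xCF) = 0x1C; 0x46 ⊕ 0x1C = 0x5A.
C[2]: S = E(K, 0x1C) = 0x69; 0x9D ⊕ 0x69 = 0xF4.

C[0] = 0x67, C[1] = 0x5A, C[2] = 0xF4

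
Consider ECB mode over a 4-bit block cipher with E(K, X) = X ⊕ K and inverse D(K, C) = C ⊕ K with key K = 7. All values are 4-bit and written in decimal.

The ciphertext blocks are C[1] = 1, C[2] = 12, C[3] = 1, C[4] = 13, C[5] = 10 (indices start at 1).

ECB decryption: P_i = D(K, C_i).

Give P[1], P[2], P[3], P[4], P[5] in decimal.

P[1]: D(K, 1) = 6.
P[2]: D(K, 12) = 11.
P[3]: D(K, 1) = 6.
P[4]: D(K, 13) = 10.
P[5]: D(K, 10) = 13.

P[1] = 6, P[2] = 11, P[3] = 6, P[4] = 10, P[5] = 13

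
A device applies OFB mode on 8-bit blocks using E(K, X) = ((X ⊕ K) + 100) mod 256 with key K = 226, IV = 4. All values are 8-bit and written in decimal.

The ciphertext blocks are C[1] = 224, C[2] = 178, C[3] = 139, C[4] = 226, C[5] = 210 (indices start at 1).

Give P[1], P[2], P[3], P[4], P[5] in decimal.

P[1] = 170, P[2] = 190, P[3] = 217, P[4] = 246, P[5] = 136

OFB decryption: S_i = E(K, S_{i−1}) with S_{0} = IV; P_i = C_i ⊕ S_i.
P[1]: S = E(K, 4) = 74; 224 ⊕ 74 = 170.
P[2]: S = E(K, 74) = 12; 178 ⊕ 12 = 190.
P[3]: S = E(K, 12) = 82; 139 ⊕ 82 = 217.
P[4]: S = E(K, 82) = 20; 226 ⊕ 20 = 246.
P[5]: S = E(K, 20) = 90; 210 ⊕ 90 = 136.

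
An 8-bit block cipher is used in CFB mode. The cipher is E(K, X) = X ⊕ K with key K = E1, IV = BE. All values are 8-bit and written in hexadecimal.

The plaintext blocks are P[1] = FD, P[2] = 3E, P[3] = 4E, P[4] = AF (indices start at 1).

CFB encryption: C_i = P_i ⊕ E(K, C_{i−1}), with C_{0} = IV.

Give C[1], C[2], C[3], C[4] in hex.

C[1] = A2, C[2] = 7D, C[3] = D2, C[4] = 9C

C[1]: E(K, BE) = 5F; FD ⊕ 5F = A2.
C[2]: E(K, A2) = 43; 3E ⊕ 43 = 7D.
C[3]: E(K, 7D) = 9C; 4E ⊕ 9C = D2.
C[4]: E(K, D2) = 33; AF ⊕ 33 = 9C.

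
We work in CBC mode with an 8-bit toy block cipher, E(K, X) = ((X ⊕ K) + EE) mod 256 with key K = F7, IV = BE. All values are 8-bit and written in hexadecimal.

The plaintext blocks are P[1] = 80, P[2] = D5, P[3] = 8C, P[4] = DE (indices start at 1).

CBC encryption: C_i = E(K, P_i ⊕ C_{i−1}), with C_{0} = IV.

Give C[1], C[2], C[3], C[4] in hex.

C[1] = B7, C[2] = 83, C[3] = E6, C[4] = BD

C[1]: P[1] ⊕ BE = 3E; E(K, 3E) = B7.
C[2]: P[2] ⊕ B7 = 62; E(K, 62) = 83.
C[3]: P[3] ⊕ 83 = 0F; E(K, 0F) = E6.
C[4]: P[4] ⊕ E6 = 38; E(K, 38) = BD.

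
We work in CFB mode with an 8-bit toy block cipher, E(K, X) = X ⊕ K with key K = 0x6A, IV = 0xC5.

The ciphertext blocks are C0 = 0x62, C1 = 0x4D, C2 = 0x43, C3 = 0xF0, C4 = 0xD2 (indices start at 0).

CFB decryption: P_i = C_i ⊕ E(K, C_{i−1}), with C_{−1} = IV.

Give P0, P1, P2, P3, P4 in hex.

P0 = 0xCD, P1 = 0x45, P2 = 0x64, P3 = 0xD9, P4 = 0x48

P0: E(K, 0xC5) = 0xAF; 0x62 ⊕ 0xAF = 0xCD.
P1: E(K, 0x62) = 0x08; 0x4D ⊕ 0x08 = 0x45.
P2: E(K, 0x4D) = 0x27; 0x43 ⊕ 0x27 = 0x64.
P3: E(K, 0x43) = 0x29; 0xF0 ⊕ 0x29 = 0xD9.
P4: E(K, 0xF0) = 0x9A; 0xD2 ⊕ 0x9A = 0x48.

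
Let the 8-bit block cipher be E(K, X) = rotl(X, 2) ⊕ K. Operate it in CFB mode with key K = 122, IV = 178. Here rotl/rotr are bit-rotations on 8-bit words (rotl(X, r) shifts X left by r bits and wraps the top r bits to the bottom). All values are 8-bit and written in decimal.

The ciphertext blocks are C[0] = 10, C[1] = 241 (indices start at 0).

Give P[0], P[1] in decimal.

P[0] = 186, P[1] = 163

CFB decryption: P_i = C_i ⊕ E(K, C_{i−1}), with C_{−1} = IV.
P[0]: E(K, 178) = 176; 10 ⊕ 176 = 186.
P[1]: E(K, 10) = 82; 241 ⊕ 82 = 163.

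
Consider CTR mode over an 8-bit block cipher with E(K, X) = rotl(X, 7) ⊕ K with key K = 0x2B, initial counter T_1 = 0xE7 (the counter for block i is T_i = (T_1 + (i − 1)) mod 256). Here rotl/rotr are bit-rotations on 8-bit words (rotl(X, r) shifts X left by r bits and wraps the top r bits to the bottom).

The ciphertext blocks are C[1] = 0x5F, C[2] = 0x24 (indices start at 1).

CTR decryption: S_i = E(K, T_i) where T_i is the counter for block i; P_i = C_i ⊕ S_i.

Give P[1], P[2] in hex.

P[1]: T = 0xE7, S = E(K, T) = 0xD8; 0x5F ⊕ 0xD8 = 0x87.
P[2]: T = 0xE8, S = E(K, T) = 0x5F; 0x24 ⊕ 0x5F = 0x7B.

P[1] = 0x87, P[2] = 0x7B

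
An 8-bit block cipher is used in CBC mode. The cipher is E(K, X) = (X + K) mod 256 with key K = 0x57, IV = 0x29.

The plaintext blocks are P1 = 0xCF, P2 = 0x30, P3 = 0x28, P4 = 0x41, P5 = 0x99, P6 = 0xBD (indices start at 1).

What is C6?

CBC encryption: C_i = E(K, P_i ⊕ C_{i−1}), with C_{0} = IV.
C1: P1 ⊕ 0x29 = 0xE6; E(K, 0xE6) = 0x3D.
C2: P2 ⊕ 0x3D = 0x0D; E(K, 0x0D) = 0x64.
C3: P3 ⊕ 0x64 = 0x4C; E(K, 0x4C) = 0xA3.
C4: P4 ⊕ 0xA3 = 0xE2; E(K, 0xE2) = 0x39.
C5: P5 ⊕ 0x39 = 0xA0; E(K, 0xA0) = 0xF7.
C6: P6 ⊕ 0xF7 = 0x4A; E(K, 0x4A) = 0xA1.

C6 = 0xA1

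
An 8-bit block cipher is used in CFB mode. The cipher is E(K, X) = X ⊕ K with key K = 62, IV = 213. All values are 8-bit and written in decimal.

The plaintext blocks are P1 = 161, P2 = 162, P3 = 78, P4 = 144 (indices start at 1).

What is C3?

CFB encryption: C_i = P_i ⊕ E(K, C_{i−1}), with C_{0} = IV.
C1: E(K, 213) = 235; 161 ⊕ 235 = 74.
C2: E(K, 74) = 116; 162 ⊕ 116 = 214.
C3: E(K, 214) = 232; 78 ⊕ 232 = 166.

C3 = 166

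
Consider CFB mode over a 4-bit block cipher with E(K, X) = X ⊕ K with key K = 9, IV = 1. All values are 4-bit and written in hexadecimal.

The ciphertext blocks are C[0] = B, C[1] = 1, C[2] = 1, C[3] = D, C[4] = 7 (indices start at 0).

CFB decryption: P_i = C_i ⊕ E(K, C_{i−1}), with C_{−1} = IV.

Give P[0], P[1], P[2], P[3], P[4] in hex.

P[0]: E(K, 1) = 8; B ⊕ 8 = 3.
P[1]: E(K, B) = 2; 1 ⊕ 2 = 3.
P[2]: E(K, 1) = 8; 1 ⊕ 8 = 9.
P[3]: E(K, 1) = 8; D ⊕ 8 = 5.
P[4]: E(K, D) = 4; 7 ⊕ 4 = 3.

P[0] = 3, P[1] = 3, P[2] = 9, P[3] = 5, P[4] = 3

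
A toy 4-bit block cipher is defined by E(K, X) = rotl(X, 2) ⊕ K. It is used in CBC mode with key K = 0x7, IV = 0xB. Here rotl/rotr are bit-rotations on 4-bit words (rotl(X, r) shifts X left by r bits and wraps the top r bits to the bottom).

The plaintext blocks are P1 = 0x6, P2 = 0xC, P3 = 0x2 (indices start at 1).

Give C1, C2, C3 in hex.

C1 = 0x0, C2 = 0x4, C3 = 0xE

CBC encryption: C_i = E(K, P_i ⊕ C_{i−1}), with C_{0} = IV.
C1: P1 ⊕ 0xB = 0xD; E(K, 0xD) = 0x0.
C2: P2 ⊕ 0x0 = 0xC; E(K, 0xC) = 0x4.
C3: P3 ⊕ 0x4 = 0x6; E(K, 0x6) = 0xE.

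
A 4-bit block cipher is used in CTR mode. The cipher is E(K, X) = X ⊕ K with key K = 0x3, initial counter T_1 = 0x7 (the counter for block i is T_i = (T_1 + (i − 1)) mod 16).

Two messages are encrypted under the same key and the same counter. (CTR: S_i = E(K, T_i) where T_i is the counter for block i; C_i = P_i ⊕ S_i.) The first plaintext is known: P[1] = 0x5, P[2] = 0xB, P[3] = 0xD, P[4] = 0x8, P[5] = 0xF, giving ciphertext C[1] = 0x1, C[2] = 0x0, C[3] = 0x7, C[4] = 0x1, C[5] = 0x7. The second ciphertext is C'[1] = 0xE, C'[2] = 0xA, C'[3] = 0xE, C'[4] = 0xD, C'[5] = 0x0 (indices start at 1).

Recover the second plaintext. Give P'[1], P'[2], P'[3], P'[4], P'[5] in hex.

In CTR with a reused counter, both messages share the same keystream S_i, so C_i ⊕ C'_i = P_i ⊕ P'_i and thus P'_i = P_i ⊕ C_i ⊕ C'_i.
P'[1]: 0x5 ⊕ 0x1 ⊕ 0xE = 0xA.
P'[2]: 0xB ⊕ 0x0 ⊕ 0xA = 0x1.
P'[3]: 0xD ⊕ 0x7 ⊕ 0xE = 0x4.
P'[4]: 0x8 ⊕ 0x1 ⊕ 0xD = 0x4.
P'[5]: 0xF ⊕ 0x7 ⊕ 0x0 = 0x8.

P'[1] = 0xA, P'[2] = 0x1, P'[3] = 0x4, P'[4] = 0x4, P'[5] = 0x8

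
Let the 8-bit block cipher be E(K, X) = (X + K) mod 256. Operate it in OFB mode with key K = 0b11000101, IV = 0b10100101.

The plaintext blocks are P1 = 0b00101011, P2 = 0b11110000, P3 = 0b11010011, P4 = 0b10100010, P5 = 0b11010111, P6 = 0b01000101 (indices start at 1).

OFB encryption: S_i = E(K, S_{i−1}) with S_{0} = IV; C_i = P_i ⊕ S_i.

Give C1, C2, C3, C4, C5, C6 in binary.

C1 = 0b01000001, C2 = 0b11011111, C3 = 0b00100111, C4 = 0b00011011, C5 = 0b10101001, C6 = 0b00000110

C1: S = E(K, 0b10100101) = 0b01101010; 0b00101011 ⊕ 0b01101010 = 0b01000001.
C2: S = E(K, 0b01101010) = 0b00101111; 0b11110000 ⊕ 0b00101111 = 0b11011111.
C3: S = E(K, 0b00101111) = 0b11110100; 0b11010011 ⊕ 0b11110100 = 0b00100111.
C4: S = E(K, 0b11110100) = 0b10111001; 0b10100010 ⊕ 0b10111001 = 0b00011011.
C5: S = E(K, 0b10111001) = 0b01111110; 0b11010111 ⊕ 0b01111110 = 0b10101001.
C6: S = E(K, 0b01111110) = 0b01000011; 0b01000101 ⊕ 0b01000011 = 0b00000110.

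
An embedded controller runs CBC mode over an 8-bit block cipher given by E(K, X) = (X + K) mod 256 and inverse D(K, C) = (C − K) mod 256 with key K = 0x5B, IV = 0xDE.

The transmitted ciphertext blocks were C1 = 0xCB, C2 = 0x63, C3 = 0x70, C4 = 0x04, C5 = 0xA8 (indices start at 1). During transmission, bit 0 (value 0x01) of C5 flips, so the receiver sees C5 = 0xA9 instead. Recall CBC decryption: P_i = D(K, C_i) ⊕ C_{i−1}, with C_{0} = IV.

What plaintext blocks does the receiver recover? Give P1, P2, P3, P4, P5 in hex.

Only C5 changed, to 0xA9. In CBC, a change in C_i garbles P_i and flips the same bit in P_{i+1}. Decrypting the received ciphertext:
P1: D(K, 0xCB) = 0x70; 0x70 ⊕ 0xDE = 0xAE.
P2: D(K, 0x63) = 0x08; 0x08 ⊕ 0xCB = 0xC3.
P3: D(K, 0x70) = 0x15; 0x15 ⊕ 0x63 = 0x76.
P4: D(K, 0x04) = 0xA9; 0xA9 ⊕ 0x70 = 0xD9.
P5: D(K, 0xA9) = 0x4E; 0x4E ⊕ 0x04 = 0x4A.
Blocks that differ from the original plaintext: P5.

P1 = 0xAE, P2 = 0xC3, P3 = 0x76, P4 = 0xD9, P5 = 0x4A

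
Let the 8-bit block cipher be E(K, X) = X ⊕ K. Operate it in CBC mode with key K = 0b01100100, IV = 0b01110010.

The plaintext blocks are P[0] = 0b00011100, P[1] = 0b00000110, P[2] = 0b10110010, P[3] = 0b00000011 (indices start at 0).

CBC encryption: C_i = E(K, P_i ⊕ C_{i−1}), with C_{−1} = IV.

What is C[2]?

C[2] = 0b10111110

C[0]: P[0] ⊕ 0b01110010 = 0b01101110; E(K, 0b01101110) = 0b00001010.
C[1]: P[1] ⊕ 0b00001010 = 0b00001100; E(K, 0b00001100) = 0b01101000.
C[2]: P[2] ⊕ 0b01101000 = 0b11011010; E(K, 0b11011010) = 0b10111110.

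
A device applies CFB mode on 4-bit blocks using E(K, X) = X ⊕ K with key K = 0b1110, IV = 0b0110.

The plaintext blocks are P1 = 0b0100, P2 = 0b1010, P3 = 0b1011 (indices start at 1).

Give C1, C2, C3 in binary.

C1 = 0b1100, C2 = 0b1000, C3 = 0b1101

CFB encryption: C_i = P_i ⊕ E(K, C_{i−1}), with C_{0} = IV.
C1: E(K, 0b0110) = 0b1000; 0b0100 ⊕ 0b1000 = 0b1100.
C2: E(K, 0b1100) = 0b0010; 0b1010 ⊕ 0b0010 = 0b1000.
C3: E(K, 0b1000) = 0b0110; 0b1011 ⊕ 0b0110 = 0b1101.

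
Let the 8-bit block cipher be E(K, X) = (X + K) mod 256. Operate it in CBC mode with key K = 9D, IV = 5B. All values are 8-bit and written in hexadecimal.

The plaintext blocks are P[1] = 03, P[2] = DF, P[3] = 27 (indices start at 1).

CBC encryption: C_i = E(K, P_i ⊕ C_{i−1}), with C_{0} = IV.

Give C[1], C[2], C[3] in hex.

C[1]: P[1] ⊕ 5B = 58; E(K, 58) = F5.
C[2]: P[2] ⊕ F5 = 2A; E(K, 2A) = C7.
C[3]: P[3] ⊕ C7 = E0; E(K, E0) = 7D.

C[1] = F5, C[2] = C7, C[3] = 7D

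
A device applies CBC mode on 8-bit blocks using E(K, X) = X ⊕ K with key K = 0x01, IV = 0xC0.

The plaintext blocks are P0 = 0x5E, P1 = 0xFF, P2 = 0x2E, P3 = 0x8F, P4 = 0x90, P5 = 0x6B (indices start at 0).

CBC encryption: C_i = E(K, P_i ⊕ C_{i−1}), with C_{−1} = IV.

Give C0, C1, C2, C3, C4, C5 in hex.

C0: P0 ⊕ 0xC0 = 0x9E; E(K, 0x9E) = 0x9F.
C1: P1 ⊕ 0x9F = 0x60; E(K, 0x60) = 0x61.
C2: P2 ⊕ 0x61 = 0x4F; E(K, 0x4F) = 0x4E.
C3: P3 ⊕ 0x4E = 0xC1; E(K, 0xC1) = 0xC0.
C4: P4 ⊕ 0xC0 = 0x50; E(K, 0x50) = 0x51.
C5: P5 ⊕ 0x51 = 0x3A; E(K, 0x3A) = 0x3B.

C0 = 0x9F, C1 = 0x61, C2 = 0x4E, C3 = 0xC0, C4 = 0x51, C5 = 0x3B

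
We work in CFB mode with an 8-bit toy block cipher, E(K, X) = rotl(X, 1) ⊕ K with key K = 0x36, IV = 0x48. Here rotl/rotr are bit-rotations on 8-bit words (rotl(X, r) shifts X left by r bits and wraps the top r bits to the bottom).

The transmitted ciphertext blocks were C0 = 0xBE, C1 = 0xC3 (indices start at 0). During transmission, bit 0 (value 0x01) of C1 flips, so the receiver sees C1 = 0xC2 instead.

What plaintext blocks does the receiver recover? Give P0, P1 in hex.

P0 = 0x18, P1 = 0x89

CFB decryption: P_i = C_i ⊕ E(K, C_{i−1}), with C_{−1} = IV.
Only C1 changed, to 0xC2. In CFB, a change in C_i flips the same bit in P_i and garbles P_{i+1}. Decrypting the received ciphertext:
P0: E(K, 0x48) = 0xA6; 0xBE ⊕ 0xA6 = 0x18.
P1: E(K, 0xBE) = 0x4B; 0xC2 ⊕ 0x4B = 0x89.
Blocks that differ from the original plaintext: P1.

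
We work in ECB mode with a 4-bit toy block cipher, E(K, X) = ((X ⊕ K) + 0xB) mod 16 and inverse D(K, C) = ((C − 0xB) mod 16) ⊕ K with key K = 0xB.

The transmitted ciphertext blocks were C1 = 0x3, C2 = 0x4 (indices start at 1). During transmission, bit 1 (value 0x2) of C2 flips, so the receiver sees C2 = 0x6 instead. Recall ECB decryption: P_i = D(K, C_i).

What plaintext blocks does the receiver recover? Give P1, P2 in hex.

P1 = 0x3, P2 = 0x0

Only C2 changed, to 0x6. In ECB, a change in C_i affects only P_i. Decrypting the received ciphertext:
P1: D(K, 0x3) = 0x3.
P2: D(K, 0x6) = 0x0.
Blocks that differ from the original plaintext: P2.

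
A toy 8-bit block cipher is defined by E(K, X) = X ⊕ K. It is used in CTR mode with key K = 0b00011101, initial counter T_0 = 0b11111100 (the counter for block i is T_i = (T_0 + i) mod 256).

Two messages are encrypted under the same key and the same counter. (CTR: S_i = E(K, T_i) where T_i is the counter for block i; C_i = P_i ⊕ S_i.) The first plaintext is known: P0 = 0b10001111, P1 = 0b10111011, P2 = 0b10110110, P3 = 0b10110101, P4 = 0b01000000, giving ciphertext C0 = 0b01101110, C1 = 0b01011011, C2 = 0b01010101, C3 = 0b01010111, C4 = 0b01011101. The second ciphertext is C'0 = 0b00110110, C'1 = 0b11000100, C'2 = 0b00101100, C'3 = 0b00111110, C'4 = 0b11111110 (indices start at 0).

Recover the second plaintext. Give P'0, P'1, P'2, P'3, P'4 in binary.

P'0 = 0b11010111, P'1 = 0b00100100, P'2 = 0b11001111, P'3 = 0b11011100, P'4 = 0b11100011

In CTR with a reused counter, both messages share the same keystream S_i, so C_i ⊕ C'_i = P_i ⊕ P'_i and thus P'_i = P_i ⊕ C_i ⊕ C'_i.
P'0: 0b10001111 ⊕ 0b01101110 ⊕ 0b00110110 = 0b11010111.
P'1: 0b10111011 ⊕ 0b01011011 ⊕ 0b11000100 = 0b00100100.
P'2: 0b10110110 ⊕ 0b01010101 ⊕ 0b00101100 = 0b11001111.
P'3: 0b10110101 ⊕ 0b01010111 ⊕ 0b00111110 = 0b11011100.
P'4: 0b01000000 ⊕ 0b01011101 ⊕ 0b11111110 = 0b11100011.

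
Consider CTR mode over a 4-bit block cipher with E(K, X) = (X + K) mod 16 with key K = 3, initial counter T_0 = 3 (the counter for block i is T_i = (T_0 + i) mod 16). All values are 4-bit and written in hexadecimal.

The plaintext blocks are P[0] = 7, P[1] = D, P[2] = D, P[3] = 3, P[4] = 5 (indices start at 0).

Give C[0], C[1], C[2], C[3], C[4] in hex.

C[0] = 1, C[1] = A, C[2] = 5, C[3] = A, C[4] = F

CTR encryption: S_i = E(K, T_i) where T_i is the counter for block i; C_i = P_i ⊕ S_i.
C[0]: T = 3, S = E(K, T) = 6; 7 ⊕ 6 = 1.
C[1]: T = 4, S = E(K, T) = 7; D ⊕ 7 = A.
C[2]: T = 5, S = E(K, T) = 8; D ⊕ 8 = 5.
C[3]: T = 6, S = E(K, T) = 9; 3 ⊕ 9 = A.
C[4]: T = 7, S = E(K, T) = A; 5 ⊕ A = F.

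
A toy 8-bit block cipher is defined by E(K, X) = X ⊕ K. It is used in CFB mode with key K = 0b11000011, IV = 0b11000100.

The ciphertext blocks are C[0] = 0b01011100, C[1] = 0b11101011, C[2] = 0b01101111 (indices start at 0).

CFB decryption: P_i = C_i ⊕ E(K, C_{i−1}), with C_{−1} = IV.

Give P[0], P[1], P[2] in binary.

P[0] = 0b01011011, P[1] = 0b01110100, P[2] = 0b01000111

P[0]: E(K, 0b11000100) = 0b00000111; 0b01011100 ⊕ 0b00000111 = 0b01011011.
P[1]: E(K, 0b01011100) = 0b10011111; 0b11101011 ⊕ 0b10011111 = 0b01110100.
P[2]: E(K, 0b11101011) = 0b00101000; 0b01101111 ⊕ 0b00101000 = 0b01000111.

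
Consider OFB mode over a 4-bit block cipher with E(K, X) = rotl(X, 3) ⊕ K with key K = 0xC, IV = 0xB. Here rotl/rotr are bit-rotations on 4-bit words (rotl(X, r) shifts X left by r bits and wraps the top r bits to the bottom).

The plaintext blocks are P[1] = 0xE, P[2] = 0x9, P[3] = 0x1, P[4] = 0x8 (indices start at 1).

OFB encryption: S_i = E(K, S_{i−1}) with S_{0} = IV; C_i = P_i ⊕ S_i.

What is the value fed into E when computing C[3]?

C[1]: S = E(K, 0xB) = 0x1; 0xE ⊕ 0x1 = 0xF.
C[2]: S = E(K, 0x1) = 0x4; 0x9 ⊕ 0x4 = 0xD.
C[3]: S = E(K, 0x4) = 0xE; 0x1 ⊕ 0xE = 0xF.
So the input to E for block [3] is 0x4.

0x4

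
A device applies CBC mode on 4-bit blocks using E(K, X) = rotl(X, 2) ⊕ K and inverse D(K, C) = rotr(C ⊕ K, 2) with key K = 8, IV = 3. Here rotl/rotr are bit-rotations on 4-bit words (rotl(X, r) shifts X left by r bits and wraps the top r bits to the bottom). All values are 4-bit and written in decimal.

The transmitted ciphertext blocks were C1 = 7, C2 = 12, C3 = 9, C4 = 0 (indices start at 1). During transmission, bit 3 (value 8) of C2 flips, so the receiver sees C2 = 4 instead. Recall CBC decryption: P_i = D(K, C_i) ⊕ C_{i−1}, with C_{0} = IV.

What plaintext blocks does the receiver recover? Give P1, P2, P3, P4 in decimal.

Only C2 changed, to 4. In CBC, a change in C_i garbles P_i and flips the same bit in P_{i+1}. Decrypting the received ciphertext:
P1: D(K, 7) = 15; 15 ⊕ 3 = 12.
P2: D(K, 4) = 3; 3 ⊕ 7 = 4.
P3: D(K, 9) = 4; 4 ⊕ 4 = 0.
P4: D(K, 0) = 2; 2 ⊕ 9 = 11.
Blocks that differ from the original plaintext: P2, P3.

P1 = 12, P2 = 4, P3 = 0, P4 = 11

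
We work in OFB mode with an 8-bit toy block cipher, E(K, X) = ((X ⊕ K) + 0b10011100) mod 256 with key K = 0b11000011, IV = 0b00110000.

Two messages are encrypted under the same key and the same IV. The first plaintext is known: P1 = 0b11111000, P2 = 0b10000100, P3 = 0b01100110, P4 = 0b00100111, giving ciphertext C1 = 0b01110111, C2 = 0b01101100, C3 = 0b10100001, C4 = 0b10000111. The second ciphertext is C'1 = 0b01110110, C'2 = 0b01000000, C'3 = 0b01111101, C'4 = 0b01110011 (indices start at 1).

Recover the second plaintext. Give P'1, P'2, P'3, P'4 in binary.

In OFB with a reused IV, both messages share the same keystream S_i, so C_i ⊕ C'_i = P_i ⊕ P'_i and thus P'_i = P_i ⊕ C_i ⊕ C'_i.
P'1: 0b11111000 ⊕ 0b01110111 ⊕ 0b01110110 = 0b11111001.
P'2: 0b10000100 ⊕ 0b01101100 ⊕ 0b01000000 = 0b10101000.
P'3: 0b01100110 ⊕ 0b10100001 ⊕ 0b01111101 = 0b10111010.
P'4: 0b00100111 ⊕ 0b10000111 ⊕ 0b01110011 = 0b11010011.

P'1 = 0b11111001, P'2 = 0b10101000, P'3 = 0b10111010, P'4 = 0b11010011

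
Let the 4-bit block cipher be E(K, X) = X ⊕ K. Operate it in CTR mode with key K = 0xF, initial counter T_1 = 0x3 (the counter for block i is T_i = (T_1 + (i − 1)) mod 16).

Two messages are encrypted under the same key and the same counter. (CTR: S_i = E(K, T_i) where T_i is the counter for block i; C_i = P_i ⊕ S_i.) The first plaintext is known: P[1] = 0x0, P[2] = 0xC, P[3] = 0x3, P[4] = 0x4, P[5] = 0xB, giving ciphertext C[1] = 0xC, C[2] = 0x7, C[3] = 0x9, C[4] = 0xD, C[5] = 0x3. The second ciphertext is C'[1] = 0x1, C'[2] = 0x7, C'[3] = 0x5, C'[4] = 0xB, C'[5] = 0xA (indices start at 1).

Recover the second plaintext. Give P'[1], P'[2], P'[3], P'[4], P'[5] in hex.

P'[1] = 0xD, P'[2] = 0xC, P'[3] = 0xF, P'[4] = 0x2, P'[5] = 0x2

In CTR with a reused counter, both messages share the same keystream S_i, so C_i ⊕ C'_i = P_i ⊕ P'_i and thus P'_i = P_i ⊕ C_i ⊕ C'_i.
P'[1]: 0x0 ⊕ 0xC ⊕ 0x1 = 0xD.
P'[2]: 0xC ⊕ 0x7 ⊕ 0x7 = 0xC.
P'[3]: 0x3 ⊕ 0x9 ⊕ 0x5 = 0xF.
P'[4]: 0x4 ⊕ 0xD ⊕ 0xB = 0x2.
P'[5]: 0xB ⊕ 0x3 ⊕ 0xA = 0x2.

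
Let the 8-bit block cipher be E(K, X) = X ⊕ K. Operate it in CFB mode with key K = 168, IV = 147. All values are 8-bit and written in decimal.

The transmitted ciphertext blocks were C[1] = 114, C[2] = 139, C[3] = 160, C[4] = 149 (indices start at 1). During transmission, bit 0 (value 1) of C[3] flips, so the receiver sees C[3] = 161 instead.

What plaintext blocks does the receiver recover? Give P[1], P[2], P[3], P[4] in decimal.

P[1] = 73, P[2] = 81, P[3] = 130, P[4] = 156

CFB decryption: P_i = C_i ⊕ E(K, C_{i−1}), with C_{0} = IV.
Only C[3] changed, to 161. In CFB, a change in C_i flips the same bit in P_i and garbles P_{i+1}. Decrypting the received ciphertext:
P[1]: E(K, 147) = 59; 114 ⊕ 59 = 73.
P[2]: E(K, 114) = 218; 139 ⊕ 218 = 81.
P[3]: E(K, 139) = 35; 161 ⊕ 35 = 130.
P[4]: E(K, 161) = 9; 149 ⊕ 9 = 156.
Blocks that differ from the original plaintext: P[3], P[4].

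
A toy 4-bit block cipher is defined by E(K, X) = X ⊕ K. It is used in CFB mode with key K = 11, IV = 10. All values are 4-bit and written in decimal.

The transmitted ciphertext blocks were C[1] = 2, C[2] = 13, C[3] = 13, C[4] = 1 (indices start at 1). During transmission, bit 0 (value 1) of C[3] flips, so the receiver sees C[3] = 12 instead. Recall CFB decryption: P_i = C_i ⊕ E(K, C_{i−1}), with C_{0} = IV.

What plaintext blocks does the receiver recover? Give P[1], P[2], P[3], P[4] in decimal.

P[1] = 3, P[2] = 4, P[3] = 10, P[4] = 6

Only C[3] changed, to 12. In CFB, a change in C_i flips the same bit in P_i and garbles P_{i+1}. Decrypting the received ciphertext:
P[1]: E(K, 10) = 1; 2 ⊕ 1 = 3.
P[2]: E(K, 2) = 9; 13 ⊕ 9 = 4.
P[3]: E(K, 13) = 6; 12 ⊕ 6 = 10.
P[4]: E(K, 12) = 7; 1 ⊕ 7 = 6.
Blocks that differ from the original plaintext: P[3], P[4].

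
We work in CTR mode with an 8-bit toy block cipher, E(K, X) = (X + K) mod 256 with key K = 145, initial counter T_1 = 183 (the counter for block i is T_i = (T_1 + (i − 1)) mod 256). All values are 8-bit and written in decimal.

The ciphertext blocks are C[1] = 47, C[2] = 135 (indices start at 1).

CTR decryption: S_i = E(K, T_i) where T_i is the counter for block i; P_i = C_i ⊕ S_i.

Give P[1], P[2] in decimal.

P[1] = 103, P[2] = 206

P[1]: T = 183, S = E(K, T) = 72; 47 ⊕ 72 = 103.
P[2]: T = 184, S = E(K, T) = 73; 135 ⊕ 73 = 206.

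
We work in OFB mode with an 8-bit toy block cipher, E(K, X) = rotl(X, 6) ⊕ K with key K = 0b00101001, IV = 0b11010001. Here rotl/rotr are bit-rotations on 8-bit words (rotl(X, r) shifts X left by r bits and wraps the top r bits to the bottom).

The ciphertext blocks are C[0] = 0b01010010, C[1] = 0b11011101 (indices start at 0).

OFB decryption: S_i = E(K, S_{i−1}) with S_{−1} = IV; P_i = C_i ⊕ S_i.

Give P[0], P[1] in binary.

P[0]: S = E(K, 0b11010001) = 0b01011101; 0b01010010 ⊕ 0b01011101 = 0b00001111.
P[1]: S = E(K, 0b01011101) = 0b01111110; 0b11011101 ⊕ 0b01111110 = 0b10100011.

P[0] = 0b00001111, P[1] = 0b10100011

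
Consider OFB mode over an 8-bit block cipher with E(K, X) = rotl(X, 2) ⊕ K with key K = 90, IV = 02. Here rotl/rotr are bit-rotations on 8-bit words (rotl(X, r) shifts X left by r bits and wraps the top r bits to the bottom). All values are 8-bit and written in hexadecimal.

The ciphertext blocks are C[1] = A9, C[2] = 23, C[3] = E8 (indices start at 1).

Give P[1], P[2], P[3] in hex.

P[1] = 31, P[2] = D1, P[3] = B3

OFB decryption: S_i = E(K, S_{i−1}) with S_{0} = IV; P_i = C_i ⊕ S_i.
P[1]: S = E(K, 02) = 98; A9 ⊕ 98 = 31.
P[2]: S = E(K, 98) = F2; 23 ⊕ F2 = D1.
P[3]: S = E(K, F2) = 5B; E8 ⊕ 5B = B3.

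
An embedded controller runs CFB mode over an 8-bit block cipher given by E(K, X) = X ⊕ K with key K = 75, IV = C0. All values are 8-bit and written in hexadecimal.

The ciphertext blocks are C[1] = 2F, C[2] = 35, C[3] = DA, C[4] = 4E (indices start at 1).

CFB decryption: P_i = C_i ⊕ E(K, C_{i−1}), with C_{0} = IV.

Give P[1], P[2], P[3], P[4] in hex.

P[1]: E(K, C0) = B5; 2F ⊕ B5 = 9A.
P[2]: E(K, 2F) = 5A; 35 ⊕ 5A = 6F.
P[3]: E(K, 35) = 40; DA ⊕ 40 = 9A.
P[4]: E(K, DA) = AF; 4E ⊕ AF = E1.

P[1] = 9A, P[2] = 6F, P[3] = 9A, P[4] = E1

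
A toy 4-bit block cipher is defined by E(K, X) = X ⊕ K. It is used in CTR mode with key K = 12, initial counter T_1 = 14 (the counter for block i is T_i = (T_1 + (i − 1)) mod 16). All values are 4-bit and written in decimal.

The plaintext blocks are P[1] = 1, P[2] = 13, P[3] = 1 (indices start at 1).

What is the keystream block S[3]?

12

CTR encryption: S_i = E(K, T_i) where T_i is the counter for block i; C_i = P_i ⊕ S_i.
C[1]: T = 14, S = E(K, T) = 2; 1 ⊕ 2 = 3.
C[2]: T = 15, S = E(K, T) = 3; 13 ⊕ 3 = 14.
C[3]: T = 0, S = E(K, T) = 12; 1 ⊕ 12 = 13.
So S[3] = 12.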